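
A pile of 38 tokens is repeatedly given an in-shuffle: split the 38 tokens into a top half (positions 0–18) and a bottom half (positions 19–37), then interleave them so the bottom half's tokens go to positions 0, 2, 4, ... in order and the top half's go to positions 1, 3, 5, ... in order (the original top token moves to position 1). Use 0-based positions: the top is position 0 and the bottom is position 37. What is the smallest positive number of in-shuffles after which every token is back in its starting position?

12

The in-shuffle permutes the 38 positions with cycle lengths [2, 12, 12, 12].
Every token is home exactly when every cycle has completed a whole number of laps, i.e. after lcm(2, 12) = 12 in-shuffles.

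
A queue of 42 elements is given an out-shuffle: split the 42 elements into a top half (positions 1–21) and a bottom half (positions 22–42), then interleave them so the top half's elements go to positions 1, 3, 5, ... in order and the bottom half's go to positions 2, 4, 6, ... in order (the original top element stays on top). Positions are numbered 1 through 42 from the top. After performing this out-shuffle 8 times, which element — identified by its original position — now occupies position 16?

23

Work backwards from position 16, undoing one out-shuffle at a time:
16 ← 29 ← 15 ← 8 ← 25 ← 13 ← 7 ← 4 ← 23
So the element now at position 16 started at position 23.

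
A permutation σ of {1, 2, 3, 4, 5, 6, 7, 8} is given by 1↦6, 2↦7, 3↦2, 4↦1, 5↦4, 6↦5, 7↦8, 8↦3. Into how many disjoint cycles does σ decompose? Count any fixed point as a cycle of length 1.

Cycle decomposition: (1 6 5 4) (2 7 8 3).
2 cycles.

2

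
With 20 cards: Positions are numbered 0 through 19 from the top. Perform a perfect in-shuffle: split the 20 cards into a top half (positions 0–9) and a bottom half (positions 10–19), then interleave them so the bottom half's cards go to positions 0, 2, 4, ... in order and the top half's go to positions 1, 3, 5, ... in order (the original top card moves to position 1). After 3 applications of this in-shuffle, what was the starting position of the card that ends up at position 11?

11

Work backwards from position 11, undoing one in-shuffle at a time:
11 ← 5 ← 2 ← 11
So the card now at position 11 started at position 11.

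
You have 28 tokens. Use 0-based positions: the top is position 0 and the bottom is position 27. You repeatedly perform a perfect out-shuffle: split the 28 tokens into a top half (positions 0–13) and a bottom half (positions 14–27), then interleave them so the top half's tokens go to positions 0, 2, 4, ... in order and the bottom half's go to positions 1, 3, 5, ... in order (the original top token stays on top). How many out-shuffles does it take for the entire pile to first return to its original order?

18

The out-shuffle permutes the 28 positions with cycle lengths [1, 1, 2, 6, 18].
Every token is home exactly when every cycle has completed a whole number of laps, i.e. after lcm(1, 2, 6, 18) = 18 out-shuffles.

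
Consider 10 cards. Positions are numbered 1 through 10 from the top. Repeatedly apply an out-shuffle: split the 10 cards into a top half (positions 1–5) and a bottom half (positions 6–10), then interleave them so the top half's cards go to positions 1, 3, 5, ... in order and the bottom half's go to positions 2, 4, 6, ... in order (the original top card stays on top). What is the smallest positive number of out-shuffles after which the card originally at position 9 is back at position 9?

6

Follow position 9 under repeated out-shuffles:
9 → 8 → 6 → 2 → 3 → 5 → 9
It first returns after 6 out-shuffles.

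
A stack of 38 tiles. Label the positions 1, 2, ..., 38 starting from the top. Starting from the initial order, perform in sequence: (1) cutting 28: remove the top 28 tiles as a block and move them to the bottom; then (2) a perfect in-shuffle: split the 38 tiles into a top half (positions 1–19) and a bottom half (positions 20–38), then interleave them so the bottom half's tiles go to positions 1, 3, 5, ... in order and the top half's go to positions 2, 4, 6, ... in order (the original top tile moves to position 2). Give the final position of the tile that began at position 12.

5

Track the tile from position 12 forward through each operation:
  after op 1 (cut 28): 12 → 22
  after op 2 (in-shuffle): 22 → 5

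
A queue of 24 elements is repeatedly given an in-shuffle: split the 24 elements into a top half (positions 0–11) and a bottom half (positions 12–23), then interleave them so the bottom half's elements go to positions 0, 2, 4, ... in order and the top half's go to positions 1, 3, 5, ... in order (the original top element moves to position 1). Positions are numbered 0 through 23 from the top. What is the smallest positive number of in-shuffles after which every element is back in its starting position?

20

The in-shuffle permutes the 24 positions with cycle lengths [4, 20].
Every element is home exactly when every cycle has completed a whole number of laps, i.e. after lcm(4, 20) = 20 in-shuffles.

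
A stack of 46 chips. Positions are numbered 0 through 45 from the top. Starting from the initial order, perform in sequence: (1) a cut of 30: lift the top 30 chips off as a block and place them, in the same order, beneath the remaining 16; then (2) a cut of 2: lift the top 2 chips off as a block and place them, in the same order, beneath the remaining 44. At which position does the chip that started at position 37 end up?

Track the chip from position 37 forward through each operation:
  after op 1 (cut 30): 37 → 7
  after op 2 (cut 2): 7 → 5

5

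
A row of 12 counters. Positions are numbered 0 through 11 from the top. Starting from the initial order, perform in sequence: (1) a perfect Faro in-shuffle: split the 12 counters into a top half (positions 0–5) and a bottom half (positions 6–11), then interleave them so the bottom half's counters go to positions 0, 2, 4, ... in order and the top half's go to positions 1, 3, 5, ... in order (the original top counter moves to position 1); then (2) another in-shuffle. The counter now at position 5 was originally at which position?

Undo the operations in reverse order, starting from position 5:
  undo op 2 (in-shuffle, from top half): 5 ← 2
  undo op 1 (in-shuffle, from bottom half): 2 ← 7
So the counter at position 5 came from original position 7.

7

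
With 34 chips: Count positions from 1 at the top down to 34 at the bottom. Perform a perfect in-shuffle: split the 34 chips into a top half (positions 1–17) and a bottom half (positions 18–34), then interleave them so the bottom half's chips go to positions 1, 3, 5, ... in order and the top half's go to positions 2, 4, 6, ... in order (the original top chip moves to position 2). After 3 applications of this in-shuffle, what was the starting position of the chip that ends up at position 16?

2

Work backwards from position 16, undoing one in-shuffle at a time:
16 ← 8 ← 4 ← 2
So the chip now at position 16 started at position 2.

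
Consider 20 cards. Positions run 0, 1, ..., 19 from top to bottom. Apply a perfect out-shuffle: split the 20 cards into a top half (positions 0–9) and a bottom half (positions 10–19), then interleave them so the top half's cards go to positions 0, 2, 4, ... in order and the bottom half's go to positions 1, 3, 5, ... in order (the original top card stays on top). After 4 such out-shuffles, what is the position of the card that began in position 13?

Track the card's position through each out-shuffle:
13 → 7 → 14 → 9 → 18

18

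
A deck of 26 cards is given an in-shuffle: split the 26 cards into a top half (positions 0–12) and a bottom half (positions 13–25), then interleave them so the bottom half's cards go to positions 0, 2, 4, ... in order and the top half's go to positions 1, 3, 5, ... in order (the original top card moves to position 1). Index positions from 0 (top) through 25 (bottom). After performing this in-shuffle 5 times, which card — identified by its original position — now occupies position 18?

19

Work backwards from position 18, undoing one in-shuffle at a time:
18 ← 22 ← 24 ← 25 ← 12 ← 19
So the card now at position 18 started at position 19.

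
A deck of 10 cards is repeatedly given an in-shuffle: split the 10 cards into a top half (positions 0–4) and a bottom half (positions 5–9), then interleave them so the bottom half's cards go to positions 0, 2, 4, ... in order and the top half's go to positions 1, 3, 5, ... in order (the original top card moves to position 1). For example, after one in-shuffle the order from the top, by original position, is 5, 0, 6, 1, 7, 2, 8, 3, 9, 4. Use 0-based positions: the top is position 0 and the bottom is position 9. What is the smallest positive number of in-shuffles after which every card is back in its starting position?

The in-shuffle permutes the 10 positions with cycle lengths [10].
Every card is home exactly when every cycle has completed a whole number of laps, i.e. after lcm(10) = 10 in-shuffles.

10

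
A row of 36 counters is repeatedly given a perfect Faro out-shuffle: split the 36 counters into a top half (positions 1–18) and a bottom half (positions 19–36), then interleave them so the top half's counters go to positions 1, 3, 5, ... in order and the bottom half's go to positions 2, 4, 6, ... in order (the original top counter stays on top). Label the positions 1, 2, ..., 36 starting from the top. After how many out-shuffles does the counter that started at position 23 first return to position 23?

Follow position 23 under repeated out-shuffles:
23 → 10 → 19 → 2 → 3 → 5 → 9 → 17 → 33 → 30 → 24 → 12 → 23
It first returns after 12 out-shuffles.

12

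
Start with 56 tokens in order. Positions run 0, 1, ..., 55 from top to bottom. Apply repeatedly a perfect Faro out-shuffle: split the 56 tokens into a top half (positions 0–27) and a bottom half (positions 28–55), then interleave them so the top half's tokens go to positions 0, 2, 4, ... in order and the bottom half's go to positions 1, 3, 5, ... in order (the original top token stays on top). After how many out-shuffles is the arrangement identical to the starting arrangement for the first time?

The out-shuffle permutes the 56 positions with cycle lengths [1, 1, 4, 10, 20, 20].
Every token is home exactly when every cycle has completed a whole number of laps, i.e. after lcm(1, 4, 10, 20) = 20 out-shuffles.

20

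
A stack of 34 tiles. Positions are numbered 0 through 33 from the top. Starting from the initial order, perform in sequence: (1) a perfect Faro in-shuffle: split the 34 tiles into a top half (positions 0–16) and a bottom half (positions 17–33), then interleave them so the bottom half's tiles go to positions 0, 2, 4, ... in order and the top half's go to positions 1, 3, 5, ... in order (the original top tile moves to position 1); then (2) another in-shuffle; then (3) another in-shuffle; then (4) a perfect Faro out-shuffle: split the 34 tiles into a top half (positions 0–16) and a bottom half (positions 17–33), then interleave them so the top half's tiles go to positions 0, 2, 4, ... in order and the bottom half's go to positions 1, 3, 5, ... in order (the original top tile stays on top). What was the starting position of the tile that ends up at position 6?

17

Undo the operations in reverse order, starting from position 6:
  undo op 4 (out-shuffle, from top half): 6 ← 3
  undo op 3 (in-shuffle, from top half): 3 ← 1
  undo op 2 (in-shuffle, from top half): 1 ← 0
  undo op 1 (in-shuffle, from bottom half): 0 ← 17
So the tile at position 6 came from original position 17.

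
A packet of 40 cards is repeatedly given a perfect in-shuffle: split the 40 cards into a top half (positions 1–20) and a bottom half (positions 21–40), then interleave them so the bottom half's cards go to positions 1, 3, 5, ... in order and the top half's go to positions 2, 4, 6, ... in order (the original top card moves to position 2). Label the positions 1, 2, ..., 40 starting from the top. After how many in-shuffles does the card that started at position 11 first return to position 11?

20

Follow position 11 under repeated in-shuffles:
11 → 22 → 3 → 6 → 12 → 24 → 7 → 14 → 28 → 15 → 30 → 19 → 38 → 35 → 29 → 17 → 34 → 27 → 13 → 26 → 11
It first returns after 20 in-shuffles.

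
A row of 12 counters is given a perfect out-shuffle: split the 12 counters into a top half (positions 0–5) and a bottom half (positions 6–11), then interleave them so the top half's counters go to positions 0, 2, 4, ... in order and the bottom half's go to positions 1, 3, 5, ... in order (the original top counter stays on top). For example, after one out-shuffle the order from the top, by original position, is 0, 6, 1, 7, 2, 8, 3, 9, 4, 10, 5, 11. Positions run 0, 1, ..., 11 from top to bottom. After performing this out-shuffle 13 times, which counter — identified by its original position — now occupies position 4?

Work backwards from position 4, undoing one out-shuffle at a time:
4 ← 2 ← 1 ← 6 ← 3 ← ... ← 6 (13 steps).
So the counter now at position 4 started at position 6.

6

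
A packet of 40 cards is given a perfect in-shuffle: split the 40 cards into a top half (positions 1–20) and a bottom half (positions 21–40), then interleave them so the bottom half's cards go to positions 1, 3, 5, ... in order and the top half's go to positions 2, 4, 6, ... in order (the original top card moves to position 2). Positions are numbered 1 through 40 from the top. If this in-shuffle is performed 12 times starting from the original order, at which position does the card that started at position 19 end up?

Track the card's position through each in-shuffle:
19 → 38 → 35 → 29 → 17 → 34 → 27 → 13 → 26 → 11 → 22 → 3 → 6

6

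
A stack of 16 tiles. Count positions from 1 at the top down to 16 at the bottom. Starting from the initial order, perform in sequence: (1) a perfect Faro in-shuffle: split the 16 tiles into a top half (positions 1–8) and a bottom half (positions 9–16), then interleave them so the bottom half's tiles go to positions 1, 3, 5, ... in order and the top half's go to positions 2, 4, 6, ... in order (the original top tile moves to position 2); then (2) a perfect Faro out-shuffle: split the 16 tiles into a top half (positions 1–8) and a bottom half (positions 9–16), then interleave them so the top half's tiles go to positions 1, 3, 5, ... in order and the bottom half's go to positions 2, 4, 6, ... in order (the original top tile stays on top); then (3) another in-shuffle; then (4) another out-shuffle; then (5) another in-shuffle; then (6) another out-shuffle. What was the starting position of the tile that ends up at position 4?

Undo the operations in reverse order, starting from position 4:
  undo op 6 (out-shuffle, from bottom half): 4 ← 10
  undo op 5 (in-shuffle, from top half): 10 ← 5
  undo op 4 (out-shuffle, from top half): 5 ← 3
  undo op 3 (in-shuffle, from bottom half): 3 ← 10
  undo op 2 (out-shuffle, from bottom half): 10 ← 13
  undo op 1 (in-shuffle, from bottom half): 13 ← 15
So the tile at position 4 came from original position 15.

15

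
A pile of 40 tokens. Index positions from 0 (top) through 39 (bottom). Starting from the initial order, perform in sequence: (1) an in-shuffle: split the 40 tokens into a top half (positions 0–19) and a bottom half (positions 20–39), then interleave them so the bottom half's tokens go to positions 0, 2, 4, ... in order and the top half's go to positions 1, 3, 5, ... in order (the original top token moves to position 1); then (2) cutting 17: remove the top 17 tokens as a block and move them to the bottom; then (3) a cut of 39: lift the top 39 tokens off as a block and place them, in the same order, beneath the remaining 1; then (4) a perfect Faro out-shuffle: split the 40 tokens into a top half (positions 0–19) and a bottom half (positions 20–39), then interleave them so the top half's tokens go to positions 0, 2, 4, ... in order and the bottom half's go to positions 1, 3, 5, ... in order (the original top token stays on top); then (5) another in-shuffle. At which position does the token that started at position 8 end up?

Track the token from position 8 forward through each operation:
  after op 1 (in-shuffle): 8 → 17
  after op 2 (cut 17): 17 → 0
  after op 3 (cut 39): 0 → 1
  after op 4 (out-shuffle): 1 → 2
  after op 5 (in-shuffle): 2 → 5

5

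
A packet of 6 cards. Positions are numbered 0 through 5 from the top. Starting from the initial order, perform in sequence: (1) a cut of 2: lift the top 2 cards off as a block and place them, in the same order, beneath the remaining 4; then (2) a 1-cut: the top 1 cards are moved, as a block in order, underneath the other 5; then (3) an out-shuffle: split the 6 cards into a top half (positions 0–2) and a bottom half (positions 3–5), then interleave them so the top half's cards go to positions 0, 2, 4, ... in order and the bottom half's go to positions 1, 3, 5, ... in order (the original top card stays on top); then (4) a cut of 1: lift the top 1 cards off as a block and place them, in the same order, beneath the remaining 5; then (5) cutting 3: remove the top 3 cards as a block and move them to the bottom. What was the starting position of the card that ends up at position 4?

Undo the operations in reverse order, starting from position 4:
  undo op 5 (cut 3): 4 ← 1
  undo op 4 (cut 1): 1 ← 2
  undo op 3 (out-shuffle, from top half): 2 ← 1
  undo op 2 (cut 1): 1 ← 2
  undo op 1 (cut 2): 2 ← 4
So the card at position 4 came from original position 4.

4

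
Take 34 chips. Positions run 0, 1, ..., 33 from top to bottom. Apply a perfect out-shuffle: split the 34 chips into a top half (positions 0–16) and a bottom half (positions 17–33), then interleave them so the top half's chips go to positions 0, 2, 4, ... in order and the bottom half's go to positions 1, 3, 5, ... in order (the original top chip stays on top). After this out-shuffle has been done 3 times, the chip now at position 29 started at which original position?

Work backwards from position 29, undoing one out-shuffle at a time:
29 ← 31 ← 32 ← 16
So the chip now at position 29 started at position 16.

16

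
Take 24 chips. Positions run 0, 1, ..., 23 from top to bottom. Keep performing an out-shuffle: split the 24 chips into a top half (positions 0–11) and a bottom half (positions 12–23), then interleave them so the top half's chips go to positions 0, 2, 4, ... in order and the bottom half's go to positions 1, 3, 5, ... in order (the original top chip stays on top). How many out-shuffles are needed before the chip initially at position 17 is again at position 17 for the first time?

11

Follow position 17 under repeated out-shuffles:
17 → 11 → 22 → 21 → 19 → 15 → 7 → 14 → 5 → 10 → 20 → 17
It first returns after 11 out-shuffles.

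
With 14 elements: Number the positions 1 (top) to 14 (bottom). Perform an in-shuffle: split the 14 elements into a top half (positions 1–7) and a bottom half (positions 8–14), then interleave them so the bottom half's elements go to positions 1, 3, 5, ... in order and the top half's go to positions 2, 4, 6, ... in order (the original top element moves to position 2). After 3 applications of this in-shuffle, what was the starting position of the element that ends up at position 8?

Work backwards from position 8, undoing one in-shuffle at a time:
8 ← 4 ← 2 ← 1
So the element now at position 8 started at position 1.

1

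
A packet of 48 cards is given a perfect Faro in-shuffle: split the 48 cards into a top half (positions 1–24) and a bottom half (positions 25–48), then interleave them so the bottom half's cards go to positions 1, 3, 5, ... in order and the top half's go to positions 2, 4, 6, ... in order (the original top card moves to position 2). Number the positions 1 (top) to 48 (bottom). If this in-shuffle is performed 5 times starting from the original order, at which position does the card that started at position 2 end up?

Track the card's position through each in-shuffle:
2 → 4 → 8 → 16 → 32 → 15

15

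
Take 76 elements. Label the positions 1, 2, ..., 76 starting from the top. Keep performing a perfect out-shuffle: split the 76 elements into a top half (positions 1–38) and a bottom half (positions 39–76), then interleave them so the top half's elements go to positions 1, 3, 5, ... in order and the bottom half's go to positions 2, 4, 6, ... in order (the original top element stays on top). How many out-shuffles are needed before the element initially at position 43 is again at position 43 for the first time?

Follow position 43 under repeated out-shuffles:
43 → 10 → 19 → 37 → 73 → 70 → 64 → 52 → 28 → 55 → 34 → 67 → 58 → 40 → 4 → 7 → 13 → 25 → 49 → 22 → 43
It first returns after 20 out-shuffles.

20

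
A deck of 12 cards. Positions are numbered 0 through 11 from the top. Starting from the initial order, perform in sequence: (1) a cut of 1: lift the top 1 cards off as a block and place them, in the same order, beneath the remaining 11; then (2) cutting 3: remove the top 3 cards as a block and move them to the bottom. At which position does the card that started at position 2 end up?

10

Track the card from position 2 forward through each operation:
  after op 1 (cut 1): 2 → 1
  after op 2 (cut 3): 1 → 10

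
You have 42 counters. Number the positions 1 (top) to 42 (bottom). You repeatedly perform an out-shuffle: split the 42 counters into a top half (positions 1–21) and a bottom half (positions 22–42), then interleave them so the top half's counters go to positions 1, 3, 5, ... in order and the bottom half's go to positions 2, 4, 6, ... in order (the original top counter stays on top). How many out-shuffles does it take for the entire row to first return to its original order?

The out-shuffle permutes the 42 positions with cycle lengths [1, 1, 20, 20].
Every counter is home exactly when every cycle has completed a whole number of laps, i.e. after lcm(1, 20) = 20 out-shuffles.

20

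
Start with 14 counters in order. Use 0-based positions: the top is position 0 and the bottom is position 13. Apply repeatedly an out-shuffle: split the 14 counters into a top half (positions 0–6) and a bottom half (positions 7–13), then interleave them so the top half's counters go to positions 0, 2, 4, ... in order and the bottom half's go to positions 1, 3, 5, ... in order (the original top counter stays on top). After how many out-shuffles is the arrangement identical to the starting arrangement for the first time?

12

The out-shuffle permutes the 14 positions with cycle lengths [1, 1, 12].
Every counter is home exactly when every cycle has completed a whole number of laps, i.e. after lcm(1, 12) = 12 out-shuffles.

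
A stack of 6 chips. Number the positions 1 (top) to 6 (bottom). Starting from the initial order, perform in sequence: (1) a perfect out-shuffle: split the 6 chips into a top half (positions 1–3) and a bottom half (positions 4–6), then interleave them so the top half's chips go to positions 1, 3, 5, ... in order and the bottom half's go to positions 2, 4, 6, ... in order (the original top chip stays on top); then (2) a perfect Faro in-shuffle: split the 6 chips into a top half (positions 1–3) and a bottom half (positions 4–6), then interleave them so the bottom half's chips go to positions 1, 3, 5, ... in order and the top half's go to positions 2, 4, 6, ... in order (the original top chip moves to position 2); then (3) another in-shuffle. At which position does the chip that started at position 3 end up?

6

Track the chip from position 3 forward through each operation:
  after op 1 (out-shuffle): 3 → 5
  after op 2 (in-shuffle): 5 → 3
  after op 3 (in-shuffle): 3 → 6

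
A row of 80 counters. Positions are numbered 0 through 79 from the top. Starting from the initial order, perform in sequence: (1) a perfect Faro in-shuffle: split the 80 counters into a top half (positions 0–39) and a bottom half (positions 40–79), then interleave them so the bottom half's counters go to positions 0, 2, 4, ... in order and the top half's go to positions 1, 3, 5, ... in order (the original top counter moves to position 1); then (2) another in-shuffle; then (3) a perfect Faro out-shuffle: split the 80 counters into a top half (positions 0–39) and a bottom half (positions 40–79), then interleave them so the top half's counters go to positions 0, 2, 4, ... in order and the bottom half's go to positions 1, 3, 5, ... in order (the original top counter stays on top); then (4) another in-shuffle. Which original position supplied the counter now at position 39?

Undo the operations in reverse order, starting from position 39:
  undo op 4 (in-shuffle, from top half): 39 ← 19
  undo op 3 (out-shuffle, from bottom half): 19 ← 49
  undo op 2 (in-shuffle, from top half): 49 ← 24
  undo op 1 (in-shuffle, from bottom half): 24 ← 52
So the counter at position 39 came from original position 52.

52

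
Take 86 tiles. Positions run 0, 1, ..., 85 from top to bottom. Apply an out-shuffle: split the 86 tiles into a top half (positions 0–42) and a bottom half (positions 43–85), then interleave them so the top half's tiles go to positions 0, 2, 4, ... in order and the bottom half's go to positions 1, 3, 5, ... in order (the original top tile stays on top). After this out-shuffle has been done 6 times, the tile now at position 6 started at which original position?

Work backwards from position 6, undoing one out-shuffle at a time:
6 ← 3 ← 44 ← 22 ← 11 ← 48 ← 24
So the tile now at position 6 started at position 24.

24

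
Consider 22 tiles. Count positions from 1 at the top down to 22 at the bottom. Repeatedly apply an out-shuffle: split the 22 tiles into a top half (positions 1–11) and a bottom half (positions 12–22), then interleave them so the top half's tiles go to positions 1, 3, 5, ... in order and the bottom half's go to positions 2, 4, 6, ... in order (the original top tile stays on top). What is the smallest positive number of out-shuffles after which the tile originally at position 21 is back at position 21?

Follow position 21 under repeated out-shuffles:
21 → 20 → 18 → 14 → 6 → 11 → 21
It first returns after 6 out-shuffles.

6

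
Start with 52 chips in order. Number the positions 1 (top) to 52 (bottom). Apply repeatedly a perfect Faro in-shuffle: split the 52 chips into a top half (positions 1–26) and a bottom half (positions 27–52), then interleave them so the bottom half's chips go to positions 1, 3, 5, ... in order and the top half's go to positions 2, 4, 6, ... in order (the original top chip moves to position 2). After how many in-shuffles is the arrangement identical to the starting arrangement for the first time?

The in-shuffle permutes the 52 positions with cycle lengths [52].
Every chip is home exactly when every cycle has completed a whole number of laps, i.e. after lcm(52) = 52 in-shuffles.

52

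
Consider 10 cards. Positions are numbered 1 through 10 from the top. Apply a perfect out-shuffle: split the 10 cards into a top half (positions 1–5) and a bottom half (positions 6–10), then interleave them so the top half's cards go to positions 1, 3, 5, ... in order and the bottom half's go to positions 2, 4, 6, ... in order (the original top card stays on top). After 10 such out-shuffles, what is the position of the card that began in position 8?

5

Track the card's position through each out-shuffle:
8 → 6 → 2 → 3 → 5 → 9 → 8 → 6 → 2 → 3 → 5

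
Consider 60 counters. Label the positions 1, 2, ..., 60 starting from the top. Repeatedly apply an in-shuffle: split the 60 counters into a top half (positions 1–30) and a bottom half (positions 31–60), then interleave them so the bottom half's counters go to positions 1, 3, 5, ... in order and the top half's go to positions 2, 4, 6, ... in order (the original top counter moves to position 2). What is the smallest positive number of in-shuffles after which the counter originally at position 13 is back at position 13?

Follow position 13 under repeated in-shuffles:
13 → 26 → 52 → 43 → 25 → 50 → 39 → 17 → ... → 13 (length 60)
It first returns after 60 in-shuffles.

60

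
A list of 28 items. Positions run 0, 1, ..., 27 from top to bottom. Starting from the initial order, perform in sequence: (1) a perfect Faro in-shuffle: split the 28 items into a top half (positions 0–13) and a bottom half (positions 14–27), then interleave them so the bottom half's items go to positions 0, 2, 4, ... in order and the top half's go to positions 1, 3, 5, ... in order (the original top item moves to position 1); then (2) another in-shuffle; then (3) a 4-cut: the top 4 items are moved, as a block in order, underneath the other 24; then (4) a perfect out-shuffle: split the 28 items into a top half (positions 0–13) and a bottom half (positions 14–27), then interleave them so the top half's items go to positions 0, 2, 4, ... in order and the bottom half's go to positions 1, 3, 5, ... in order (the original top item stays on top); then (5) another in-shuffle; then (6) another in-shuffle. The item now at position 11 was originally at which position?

Undo the operations in reverse order, starting from position 11:
  undo op 6 (in-shuffle, from top half): 11 ← 5
  undo op 5 (in-shuffle, from top half): 5 ← 2
  undo op 4 (out-shuffle, from top half): 2 ← 1
  undo op 3 (cut 4): 1 ← 5
  undo op 2 (in-shuffle, from top half): 5 ← 2
  undo op 1 (in-shuffle, from bottom half): 2 ← 15
So the item at position 11 came from original position 15.

15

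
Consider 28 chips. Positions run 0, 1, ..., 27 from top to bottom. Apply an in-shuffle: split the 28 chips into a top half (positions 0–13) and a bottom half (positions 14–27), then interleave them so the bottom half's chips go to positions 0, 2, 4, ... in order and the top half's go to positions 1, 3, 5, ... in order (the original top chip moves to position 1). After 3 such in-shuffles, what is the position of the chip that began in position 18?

Track the chip's position through each in-shuffle:
18 → 8 → 17 → 6

6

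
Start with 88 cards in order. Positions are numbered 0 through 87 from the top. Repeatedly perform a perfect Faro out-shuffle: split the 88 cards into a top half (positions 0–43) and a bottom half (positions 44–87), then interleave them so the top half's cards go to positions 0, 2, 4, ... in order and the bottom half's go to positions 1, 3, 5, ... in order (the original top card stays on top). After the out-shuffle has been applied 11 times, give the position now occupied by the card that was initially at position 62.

Track the card's position through each out-shuffle:
62 → 37 → 74 → 61 → 35 → 70 → 53 → 19 → 38 → 76 → 65 → 43

43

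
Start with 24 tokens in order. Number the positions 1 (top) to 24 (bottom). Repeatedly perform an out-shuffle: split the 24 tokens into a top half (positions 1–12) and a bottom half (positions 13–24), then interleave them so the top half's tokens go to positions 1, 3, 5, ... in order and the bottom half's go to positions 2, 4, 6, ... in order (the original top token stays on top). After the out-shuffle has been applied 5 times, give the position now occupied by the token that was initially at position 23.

15

Track the token's position through each out-shuffle:
23 → 22 → 20 → 16 → 8 → 15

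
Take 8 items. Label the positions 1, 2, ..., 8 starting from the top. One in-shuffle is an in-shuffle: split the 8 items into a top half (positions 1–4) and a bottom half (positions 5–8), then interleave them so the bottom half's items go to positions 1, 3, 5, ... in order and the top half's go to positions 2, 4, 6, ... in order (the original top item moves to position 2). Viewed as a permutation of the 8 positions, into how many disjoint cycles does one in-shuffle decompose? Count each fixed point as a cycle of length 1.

Trace each unvisited position around until it returns:
(1 2 4 8 7 5) (3 6)
2 cycles in total.

2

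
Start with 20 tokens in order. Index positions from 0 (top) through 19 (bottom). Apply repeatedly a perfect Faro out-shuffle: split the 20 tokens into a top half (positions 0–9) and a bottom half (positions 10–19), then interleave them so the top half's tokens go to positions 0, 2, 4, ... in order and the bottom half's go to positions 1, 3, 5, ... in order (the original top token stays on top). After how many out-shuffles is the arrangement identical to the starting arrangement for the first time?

18

The out-shuffle permutes the 20 positions with cycle lengths [1, 1, 18].
Every token is home exactly when every cycle has completed a whole number of laps, i.e. after lcm(1, 18) = 18 out-shuffles.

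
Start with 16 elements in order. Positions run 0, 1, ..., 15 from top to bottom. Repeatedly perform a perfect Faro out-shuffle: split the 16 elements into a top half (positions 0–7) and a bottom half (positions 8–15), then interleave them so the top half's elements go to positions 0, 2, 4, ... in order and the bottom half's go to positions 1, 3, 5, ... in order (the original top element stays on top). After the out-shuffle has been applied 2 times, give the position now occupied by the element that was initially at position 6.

Track the element's position through each out-shuffle:
6 → 12 → 9

9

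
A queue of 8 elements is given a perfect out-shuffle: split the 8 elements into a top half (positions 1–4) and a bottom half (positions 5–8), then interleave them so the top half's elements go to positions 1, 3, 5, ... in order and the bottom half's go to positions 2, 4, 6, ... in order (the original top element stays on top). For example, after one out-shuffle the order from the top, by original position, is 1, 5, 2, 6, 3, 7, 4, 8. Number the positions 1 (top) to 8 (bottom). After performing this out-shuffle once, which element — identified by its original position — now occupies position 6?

7

Work backwards from position 6, undoing one out-shuffle at a time:
6 ← 7
So the element now at position 6 started at position 7.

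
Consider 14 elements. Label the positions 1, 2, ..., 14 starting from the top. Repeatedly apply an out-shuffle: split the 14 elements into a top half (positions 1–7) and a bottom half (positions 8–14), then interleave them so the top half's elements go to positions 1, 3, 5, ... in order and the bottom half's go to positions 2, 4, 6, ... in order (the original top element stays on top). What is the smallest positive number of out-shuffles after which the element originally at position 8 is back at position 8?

12

Follow position 8 under repeated out-shuffles:
8 → 2 → 3 → 5 → 9 → 4 → 7 → 13 → 12 → 10 → 6 → 11 → 8
It first returns after 12 out-shuffles.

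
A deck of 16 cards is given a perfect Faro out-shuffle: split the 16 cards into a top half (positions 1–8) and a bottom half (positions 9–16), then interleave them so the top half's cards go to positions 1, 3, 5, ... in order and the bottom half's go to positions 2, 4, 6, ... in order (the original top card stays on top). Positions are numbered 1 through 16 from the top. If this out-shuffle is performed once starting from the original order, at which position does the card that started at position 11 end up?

6

Track the card's position through each out-shuffle:
11 → 6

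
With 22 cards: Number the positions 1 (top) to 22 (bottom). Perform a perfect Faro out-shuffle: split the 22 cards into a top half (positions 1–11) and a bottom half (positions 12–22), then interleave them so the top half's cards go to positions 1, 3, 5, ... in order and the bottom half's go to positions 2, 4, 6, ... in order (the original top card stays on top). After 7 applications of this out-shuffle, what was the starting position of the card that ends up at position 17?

9

Work backwards from position 17, undoing one out-shuffle at a time:
17 ← 9 ← 5 ← 3 ← 2 ← 12 ← 17 ← 9
So the card now at position 17 started at position 9.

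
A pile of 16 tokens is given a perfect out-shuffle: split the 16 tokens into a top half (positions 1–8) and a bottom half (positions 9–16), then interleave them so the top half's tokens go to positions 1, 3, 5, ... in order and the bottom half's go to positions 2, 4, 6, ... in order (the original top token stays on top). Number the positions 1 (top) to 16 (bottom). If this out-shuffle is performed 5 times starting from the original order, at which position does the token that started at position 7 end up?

13

Track the token's position through each out-shuffle:
7 → 13 → 10 → 4 → 7 → 13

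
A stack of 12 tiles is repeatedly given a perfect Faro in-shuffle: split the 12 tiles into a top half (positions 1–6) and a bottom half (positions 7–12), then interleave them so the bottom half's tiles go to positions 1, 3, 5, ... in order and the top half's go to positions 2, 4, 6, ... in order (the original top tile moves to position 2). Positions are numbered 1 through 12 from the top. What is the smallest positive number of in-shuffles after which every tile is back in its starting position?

12

The in-shuffle permutes the 12 positions with cycle lengths [12].
Every tile is home exactly when every cycle has completed a whole number of laps, i.e. after lcm(12) = 12 in-shuffles.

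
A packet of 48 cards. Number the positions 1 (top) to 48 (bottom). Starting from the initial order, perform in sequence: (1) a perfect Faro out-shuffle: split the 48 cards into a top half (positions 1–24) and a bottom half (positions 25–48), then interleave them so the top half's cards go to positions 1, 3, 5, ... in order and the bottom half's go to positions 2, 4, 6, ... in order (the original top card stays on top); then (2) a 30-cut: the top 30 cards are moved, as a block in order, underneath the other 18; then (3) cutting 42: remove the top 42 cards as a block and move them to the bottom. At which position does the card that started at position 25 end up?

Track the card from position 25 forward through each operation:
  after op 1 (out-shuffle): 25 → 2
  after op 2 (cut 30): 2 → 20
  after op 3 (cut 42): 20 → 26

26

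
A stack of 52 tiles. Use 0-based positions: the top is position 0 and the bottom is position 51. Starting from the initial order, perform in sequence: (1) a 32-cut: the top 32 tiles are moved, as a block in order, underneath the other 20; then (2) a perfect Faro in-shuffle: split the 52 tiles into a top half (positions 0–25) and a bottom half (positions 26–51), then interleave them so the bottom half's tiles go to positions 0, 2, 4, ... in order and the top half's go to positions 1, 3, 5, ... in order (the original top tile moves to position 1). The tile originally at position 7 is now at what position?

Track the tile from position 7 forward through each operation:
  after op 1 (cut 32): 7 → 27
  after op 2 (in-shuffle): 27 → 2

2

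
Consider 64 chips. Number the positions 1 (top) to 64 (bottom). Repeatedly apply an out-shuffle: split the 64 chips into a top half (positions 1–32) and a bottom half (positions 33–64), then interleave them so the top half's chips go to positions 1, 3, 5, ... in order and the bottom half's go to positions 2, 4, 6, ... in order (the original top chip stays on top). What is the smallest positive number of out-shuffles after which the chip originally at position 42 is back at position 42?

Follow position 42 under repeated out-shuffles:
42 → 20 → 39 → 14 → 27 → 53 → 42
It first returns after 6 out-shuffles.

6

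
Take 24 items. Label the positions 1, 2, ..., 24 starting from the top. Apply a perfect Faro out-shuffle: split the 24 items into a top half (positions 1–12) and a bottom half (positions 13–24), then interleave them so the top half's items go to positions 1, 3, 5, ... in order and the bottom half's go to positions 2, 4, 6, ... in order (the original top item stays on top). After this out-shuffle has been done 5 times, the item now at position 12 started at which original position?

15

Work backwards from position 12, undoing one out-shuffle at a time:
12 ← 18 ← 21 ← 11 ← 6 ← 15
So the item now at position 12 started at position 15.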